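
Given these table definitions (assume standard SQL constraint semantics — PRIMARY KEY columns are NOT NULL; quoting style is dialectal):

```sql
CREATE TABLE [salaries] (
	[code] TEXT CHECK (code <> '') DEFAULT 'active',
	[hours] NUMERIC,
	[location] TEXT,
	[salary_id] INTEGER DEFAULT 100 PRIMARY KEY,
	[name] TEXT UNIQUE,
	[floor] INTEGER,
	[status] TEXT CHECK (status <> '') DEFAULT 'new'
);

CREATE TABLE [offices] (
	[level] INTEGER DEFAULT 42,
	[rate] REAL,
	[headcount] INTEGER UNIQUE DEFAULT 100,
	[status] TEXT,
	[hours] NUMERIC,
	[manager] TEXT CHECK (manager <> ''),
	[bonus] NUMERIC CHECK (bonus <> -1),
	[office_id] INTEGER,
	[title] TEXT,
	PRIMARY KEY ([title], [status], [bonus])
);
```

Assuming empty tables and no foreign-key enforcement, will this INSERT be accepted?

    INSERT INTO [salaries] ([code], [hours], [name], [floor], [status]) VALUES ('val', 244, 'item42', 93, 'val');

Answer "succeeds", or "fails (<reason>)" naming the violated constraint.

succeeds

NOT NULL columns: salary_id defaults to 100.
CHECK constraints: 'val' satisfies (code <> ''); 'val' satisfies (status <> '').
No constraint is violated.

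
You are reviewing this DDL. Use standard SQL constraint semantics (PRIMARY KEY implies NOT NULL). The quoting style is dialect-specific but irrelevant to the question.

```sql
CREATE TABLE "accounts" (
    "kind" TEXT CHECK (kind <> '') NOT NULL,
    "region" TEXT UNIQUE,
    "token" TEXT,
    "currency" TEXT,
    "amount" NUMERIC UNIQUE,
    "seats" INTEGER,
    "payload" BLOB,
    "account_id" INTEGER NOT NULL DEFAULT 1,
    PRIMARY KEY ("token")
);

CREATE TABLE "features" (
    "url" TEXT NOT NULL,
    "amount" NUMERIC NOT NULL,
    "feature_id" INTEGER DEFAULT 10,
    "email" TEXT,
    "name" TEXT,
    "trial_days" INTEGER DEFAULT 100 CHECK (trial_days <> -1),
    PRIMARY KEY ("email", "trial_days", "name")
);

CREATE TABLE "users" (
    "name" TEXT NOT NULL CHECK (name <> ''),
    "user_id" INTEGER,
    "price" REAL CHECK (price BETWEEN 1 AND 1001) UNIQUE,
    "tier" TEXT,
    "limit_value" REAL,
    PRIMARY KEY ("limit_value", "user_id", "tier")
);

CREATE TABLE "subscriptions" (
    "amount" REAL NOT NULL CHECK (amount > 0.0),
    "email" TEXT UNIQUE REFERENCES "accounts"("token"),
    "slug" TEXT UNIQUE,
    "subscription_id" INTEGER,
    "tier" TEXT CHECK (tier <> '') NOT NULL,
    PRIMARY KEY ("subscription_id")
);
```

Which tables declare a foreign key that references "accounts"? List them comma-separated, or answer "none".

subscriptions

- subscriptions.email references accounts(token).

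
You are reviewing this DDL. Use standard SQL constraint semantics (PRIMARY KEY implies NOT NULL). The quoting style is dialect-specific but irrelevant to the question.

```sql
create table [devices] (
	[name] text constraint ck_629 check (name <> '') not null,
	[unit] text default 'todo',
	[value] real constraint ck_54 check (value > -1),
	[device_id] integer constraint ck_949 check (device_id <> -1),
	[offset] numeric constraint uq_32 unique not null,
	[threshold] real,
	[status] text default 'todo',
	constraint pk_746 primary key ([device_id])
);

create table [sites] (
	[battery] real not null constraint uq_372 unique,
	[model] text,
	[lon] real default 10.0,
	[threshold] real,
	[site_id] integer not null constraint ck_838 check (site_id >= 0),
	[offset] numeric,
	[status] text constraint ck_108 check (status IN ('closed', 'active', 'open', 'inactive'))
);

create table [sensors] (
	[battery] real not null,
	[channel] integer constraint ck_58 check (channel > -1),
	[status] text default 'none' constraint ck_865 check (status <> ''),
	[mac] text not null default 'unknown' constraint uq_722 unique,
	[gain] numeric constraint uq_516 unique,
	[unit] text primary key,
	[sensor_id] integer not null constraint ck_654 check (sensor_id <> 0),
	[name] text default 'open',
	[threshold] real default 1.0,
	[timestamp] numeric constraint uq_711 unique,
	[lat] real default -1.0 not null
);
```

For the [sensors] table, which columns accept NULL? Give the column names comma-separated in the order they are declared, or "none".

channel, status, gain, name, threshold, timestamp

- battery: declared NOT NULL → not nullable.
- channel: CHECK does not forbid NULL (a CHECK constraint passes when its expression is NULL) → nullable.
- status: CHECK does not forbid NULL (a CHECK constraint passes when its expression is NULL) → nullable.
- mac: declared NOT NULL → not nullable.
- gain: UNIQUE does not imply NOT NULL → nullable.
- unit: part of the PRIMARY KEY, which implies NOT NULL → not nullable.
- sensor_id: declared NOT NULL → not nullable.
- name: DEFAULT only fills an omitted column; an explicit NULL is still allowed → nullable.
- threshold: DEFAULT only fills an omitted column; an explicit NULL is still allowed → nullable.
- timestamp: UNIQUE does not imply NOT NULL → nullable.
- lat: declared NOT NULL → not nullable.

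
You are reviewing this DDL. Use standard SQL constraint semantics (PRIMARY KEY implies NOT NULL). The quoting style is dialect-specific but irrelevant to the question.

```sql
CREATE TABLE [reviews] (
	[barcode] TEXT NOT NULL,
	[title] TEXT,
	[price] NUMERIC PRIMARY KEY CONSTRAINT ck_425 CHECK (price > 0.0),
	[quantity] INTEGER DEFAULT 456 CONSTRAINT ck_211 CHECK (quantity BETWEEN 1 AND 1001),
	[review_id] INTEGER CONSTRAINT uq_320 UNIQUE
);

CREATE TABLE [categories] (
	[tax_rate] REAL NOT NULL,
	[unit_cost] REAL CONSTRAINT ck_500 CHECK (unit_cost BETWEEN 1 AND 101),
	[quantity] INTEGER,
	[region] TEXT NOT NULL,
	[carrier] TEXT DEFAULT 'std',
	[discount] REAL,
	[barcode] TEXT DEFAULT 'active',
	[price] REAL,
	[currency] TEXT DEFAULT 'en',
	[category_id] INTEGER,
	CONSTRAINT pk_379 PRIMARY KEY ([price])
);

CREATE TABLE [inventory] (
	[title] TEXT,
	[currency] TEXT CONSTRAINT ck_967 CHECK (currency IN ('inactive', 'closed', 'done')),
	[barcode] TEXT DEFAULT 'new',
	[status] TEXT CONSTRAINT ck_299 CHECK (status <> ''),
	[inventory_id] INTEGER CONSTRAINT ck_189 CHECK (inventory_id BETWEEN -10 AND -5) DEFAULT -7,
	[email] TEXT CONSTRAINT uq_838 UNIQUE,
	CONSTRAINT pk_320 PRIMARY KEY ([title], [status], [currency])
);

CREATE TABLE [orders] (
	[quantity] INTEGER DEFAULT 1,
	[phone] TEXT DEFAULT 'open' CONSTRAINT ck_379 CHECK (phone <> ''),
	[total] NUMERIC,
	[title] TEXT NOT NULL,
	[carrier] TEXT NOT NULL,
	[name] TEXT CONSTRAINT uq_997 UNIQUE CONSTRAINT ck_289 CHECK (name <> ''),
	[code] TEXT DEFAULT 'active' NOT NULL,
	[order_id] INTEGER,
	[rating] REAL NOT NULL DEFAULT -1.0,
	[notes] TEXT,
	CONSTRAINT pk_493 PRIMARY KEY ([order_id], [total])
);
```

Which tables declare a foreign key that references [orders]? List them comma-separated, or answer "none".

No REFERENCES clause anywhere in the schema names orders.

none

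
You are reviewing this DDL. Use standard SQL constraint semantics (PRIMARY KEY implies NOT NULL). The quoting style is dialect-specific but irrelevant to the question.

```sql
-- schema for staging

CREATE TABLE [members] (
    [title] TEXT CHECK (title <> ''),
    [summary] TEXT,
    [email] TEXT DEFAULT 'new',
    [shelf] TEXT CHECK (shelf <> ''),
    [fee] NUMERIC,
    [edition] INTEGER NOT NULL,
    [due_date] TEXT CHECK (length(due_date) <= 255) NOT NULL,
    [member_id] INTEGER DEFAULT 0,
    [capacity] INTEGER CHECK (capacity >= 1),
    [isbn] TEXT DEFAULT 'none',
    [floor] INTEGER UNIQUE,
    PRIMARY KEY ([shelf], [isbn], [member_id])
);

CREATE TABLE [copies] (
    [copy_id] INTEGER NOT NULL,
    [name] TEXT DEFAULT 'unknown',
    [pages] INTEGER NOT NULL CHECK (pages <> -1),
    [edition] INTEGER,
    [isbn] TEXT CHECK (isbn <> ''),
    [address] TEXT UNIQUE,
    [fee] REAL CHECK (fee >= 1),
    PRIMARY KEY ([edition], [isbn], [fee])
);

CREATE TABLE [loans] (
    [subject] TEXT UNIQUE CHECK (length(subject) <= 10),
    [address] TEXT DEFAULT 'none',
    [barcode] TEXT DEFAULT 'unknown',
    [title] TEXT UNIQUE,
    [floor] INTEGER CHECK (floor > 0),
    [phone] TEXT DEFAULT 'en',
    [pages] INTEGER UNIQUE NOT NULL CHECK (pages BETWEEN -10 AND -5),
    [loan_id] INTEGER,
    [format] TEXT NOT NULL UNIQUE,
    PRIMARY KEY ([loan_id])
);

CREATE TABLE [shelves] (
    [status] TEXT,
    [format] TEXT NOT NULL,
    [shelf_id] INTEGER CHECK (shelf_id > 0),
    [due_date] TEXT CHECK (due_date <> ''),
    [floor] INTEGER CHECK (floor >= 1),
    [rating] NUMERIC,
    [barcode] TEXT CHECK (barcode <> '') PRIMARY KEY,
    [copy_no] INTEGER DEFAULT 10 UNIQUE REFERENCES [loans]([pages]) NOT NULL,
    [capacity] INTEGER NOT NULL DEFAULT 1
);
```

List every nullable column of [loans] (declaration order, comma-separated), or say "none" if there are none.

- subject: CHECK does not forbid NULL (a CHECK constraint passes when its expression is NULL) → nullable.
- address: DEFAULT only fills an omitted column; an explicit NULL is still allowed → nullable.
- barcode: DEFAULT only fills an omitted column; an explicit NULL is still allowed → nullable.
- title: UNIQUE does not imply NOT NULL → nullable.
- floor: CHECK does not forbid NULL (a CHECK constraint passes when its expression is NULL) → nullable.
- phone: DEFAULT only fills an omitted column; an explicit NULL is still allowed → nullable.
- pages: declared NOT NULL → not nullable.
- loan_id: part of the PRIMARY KEY, which implies NOT NULL → not nullable.
- format: declared NOT NULL → not nullable.

subject, address, barcode, title, floor, phone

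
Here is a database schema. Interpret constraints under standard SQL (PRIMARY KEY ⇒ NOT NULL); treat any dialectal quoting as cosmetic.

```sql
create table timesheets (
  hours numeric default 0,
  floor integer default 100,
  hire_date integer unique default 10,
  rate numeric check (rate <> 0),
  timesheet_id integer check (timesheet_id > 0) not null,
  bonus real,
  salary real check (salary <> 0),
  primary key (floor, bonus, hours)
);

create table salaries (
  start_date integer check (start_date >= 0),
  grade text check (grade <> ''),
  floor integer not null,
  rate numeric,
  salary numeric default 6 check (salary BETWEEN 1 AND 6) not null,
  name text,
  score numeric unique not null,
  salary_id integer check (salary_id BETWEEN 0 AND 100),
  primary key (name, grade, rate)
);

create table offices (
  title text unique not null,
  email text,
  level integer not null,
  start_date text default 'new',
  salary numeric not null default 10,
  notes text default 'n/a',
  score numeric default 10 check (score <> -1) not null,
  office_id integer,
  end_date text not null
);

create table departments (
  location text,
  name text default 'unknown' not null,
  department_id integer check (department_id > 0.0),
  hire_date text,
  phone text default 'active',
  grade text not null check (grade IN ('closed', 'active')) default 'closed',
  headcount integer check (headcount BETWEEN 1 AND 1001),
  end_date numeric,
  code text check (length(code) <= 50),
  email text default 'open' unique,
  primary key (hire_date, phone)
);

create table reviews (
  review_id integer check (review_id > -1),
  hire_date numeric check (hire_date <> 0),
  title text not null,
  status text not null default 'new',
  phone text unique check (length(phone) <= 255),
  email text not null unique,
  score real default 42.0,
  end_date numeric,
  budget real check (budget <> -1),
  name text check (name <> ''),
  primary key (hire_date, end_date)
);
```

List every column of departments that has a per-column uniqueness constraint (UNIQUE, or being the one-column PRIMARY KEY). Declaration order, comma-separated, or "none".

- location: no UNIQUE or single-column PK constraint.
- name: no UNIQUE or single-column PK constraint.
- department_id: no UNIQUE or single-column PK constraint.
- hire_date: part of a composite PRIMARY KEY — only the tuple is unique, not this column on its own.
- phone: part of a composite PRIMARY KEY — only the tuple is unique, not this column on its own.
- grade: no UNIQUE or single-column PK constraint.
- headcount: no UNIQUE or single-column PK constraint.
- end_date: no UNIQUE or single-column PK constraint.
- code: no UNIQUE or single-column PK constraint.
- email: declared UNIQUE → unique.

email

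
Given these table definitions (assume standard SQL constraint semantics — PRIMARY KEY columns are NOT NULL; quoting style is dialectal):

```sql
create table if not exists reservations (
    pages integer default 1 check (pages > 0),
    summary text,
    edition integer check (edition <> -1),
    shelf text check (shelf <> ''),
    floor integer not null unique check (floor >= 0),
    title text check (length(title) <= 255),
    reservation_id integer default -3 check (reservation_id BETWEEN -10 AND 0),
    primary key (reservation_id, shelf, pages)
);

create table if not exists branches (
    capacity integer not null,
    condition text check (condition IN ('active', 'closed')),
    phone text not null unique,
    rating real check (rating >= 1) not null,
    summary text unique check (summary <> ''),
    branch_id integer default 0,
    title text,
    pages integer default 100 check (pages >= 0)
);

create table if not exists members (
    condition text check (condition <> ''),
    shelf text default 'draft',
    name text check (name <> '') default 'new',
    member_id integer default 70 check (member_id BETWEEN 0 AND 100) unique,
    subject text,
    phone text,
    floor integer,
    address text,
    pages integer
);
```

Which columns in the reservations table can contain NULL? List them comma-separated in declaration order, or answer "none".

- pages: part of the PRIMARY KEY, which implies NOT NULL → not nullable.
- summary: no NOT NULL constraint applies → nullable.
- edition: CHECK does not forbid NULL (a CHECK constraint passes when its expression is NULL) → nullable.
- shelf: part of the PRIMARY KEY, which implies NOT NULL → not nullable.
- floor: declared NOT NULL → not nullable.
- title: CHECK does not forbid NULL (a CHECK constraint passes when its expression is NULL) → nullable.
- reservation_id: part of the PRIMARY KEY, which implies NOT NULL → not nullable.

summary, edition, title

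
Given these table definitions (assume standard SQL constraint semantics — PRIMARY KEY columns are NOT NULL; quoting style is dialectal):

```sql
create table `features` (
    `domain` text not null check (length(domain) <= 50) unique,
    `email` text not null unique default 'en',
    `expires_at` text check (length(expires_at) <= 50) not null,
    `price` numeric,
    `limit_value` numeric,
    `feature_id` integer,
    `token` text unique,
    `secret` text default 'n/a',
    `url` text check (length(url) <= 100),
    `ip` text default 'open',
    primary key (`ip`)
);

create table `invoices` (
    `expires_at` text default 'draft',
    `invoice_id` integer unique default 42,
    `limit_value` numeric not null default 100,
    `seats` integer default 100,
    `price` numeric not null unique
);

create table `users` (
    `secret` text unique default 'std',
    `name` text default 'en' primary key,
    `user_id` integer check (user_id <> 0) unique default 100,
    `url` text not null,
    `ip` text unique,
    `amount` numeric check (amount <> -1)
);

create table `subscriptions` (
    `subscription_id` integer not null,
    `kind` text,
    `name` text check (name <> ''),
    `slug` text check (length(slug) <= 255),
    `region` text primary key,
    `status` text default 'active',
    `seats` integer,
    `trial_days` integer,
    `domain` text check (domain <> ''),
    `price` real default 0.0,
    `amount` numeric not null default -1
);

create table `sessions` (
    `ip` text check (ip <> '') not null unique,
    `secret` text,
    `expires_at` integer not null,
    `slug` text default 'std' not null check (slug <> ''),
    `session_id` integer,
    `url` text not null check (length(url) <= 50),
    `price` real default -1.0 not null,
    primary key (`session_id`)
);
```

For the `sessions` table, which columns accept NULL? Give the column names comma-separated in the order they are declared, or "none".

secret

- ip: declared NOT NULL → not nullable.
- secret: no NOT NULL constraint applies → nullable.
- expires_at: declared NOT NULL → not nullable.
- slug: declared NOT NULL → not nullable.
- session_id: part of the PRIMARY KEY, which implies NOT NULL → not nullable.
- url: declared NOT NULL → not nullable.
- price: declared NOT NULL → not nullable.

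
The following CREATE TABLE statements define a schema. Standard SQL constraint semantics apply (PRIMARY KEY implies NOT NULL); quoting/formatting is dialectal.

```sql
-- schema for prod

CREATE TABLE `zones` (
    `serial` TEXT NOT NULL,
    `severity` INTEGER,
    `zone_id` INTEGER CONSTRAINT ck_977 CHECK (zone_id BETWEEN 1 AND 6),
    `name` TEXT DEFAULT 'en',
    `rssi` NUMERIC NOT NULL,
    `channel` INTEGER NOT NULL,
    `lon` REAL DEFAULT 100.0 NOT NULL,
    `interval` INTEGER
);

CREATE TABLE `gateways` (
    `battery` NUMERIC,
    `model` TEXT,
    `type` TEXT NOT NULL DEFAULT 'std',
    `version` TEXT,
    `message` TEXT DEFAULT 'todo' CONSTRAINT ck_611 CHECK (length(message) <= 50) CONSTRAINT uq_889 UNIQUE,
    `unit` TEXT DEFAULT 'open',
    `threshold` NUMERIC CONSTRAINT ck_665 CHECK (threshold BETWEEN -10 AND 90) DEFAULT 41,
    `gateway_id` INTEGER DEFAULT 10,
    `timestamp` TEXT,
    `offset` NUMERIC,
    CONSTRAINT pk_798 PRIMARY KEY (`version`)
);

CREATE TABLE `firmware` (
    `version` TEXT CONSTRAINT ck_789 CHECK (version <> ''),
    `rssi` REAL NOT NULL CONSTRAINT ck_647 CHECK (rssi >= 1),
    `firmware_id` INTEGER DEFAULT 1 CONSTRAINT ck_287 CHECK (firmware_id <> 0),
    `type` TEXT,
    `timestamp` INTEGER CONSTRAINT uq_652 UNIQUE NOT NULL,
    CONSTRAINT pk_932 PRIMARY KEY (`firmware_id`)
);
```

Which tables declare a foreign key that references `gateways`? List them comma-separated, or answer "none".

none

No REFERENCES clause anywhere in the schema names gateways.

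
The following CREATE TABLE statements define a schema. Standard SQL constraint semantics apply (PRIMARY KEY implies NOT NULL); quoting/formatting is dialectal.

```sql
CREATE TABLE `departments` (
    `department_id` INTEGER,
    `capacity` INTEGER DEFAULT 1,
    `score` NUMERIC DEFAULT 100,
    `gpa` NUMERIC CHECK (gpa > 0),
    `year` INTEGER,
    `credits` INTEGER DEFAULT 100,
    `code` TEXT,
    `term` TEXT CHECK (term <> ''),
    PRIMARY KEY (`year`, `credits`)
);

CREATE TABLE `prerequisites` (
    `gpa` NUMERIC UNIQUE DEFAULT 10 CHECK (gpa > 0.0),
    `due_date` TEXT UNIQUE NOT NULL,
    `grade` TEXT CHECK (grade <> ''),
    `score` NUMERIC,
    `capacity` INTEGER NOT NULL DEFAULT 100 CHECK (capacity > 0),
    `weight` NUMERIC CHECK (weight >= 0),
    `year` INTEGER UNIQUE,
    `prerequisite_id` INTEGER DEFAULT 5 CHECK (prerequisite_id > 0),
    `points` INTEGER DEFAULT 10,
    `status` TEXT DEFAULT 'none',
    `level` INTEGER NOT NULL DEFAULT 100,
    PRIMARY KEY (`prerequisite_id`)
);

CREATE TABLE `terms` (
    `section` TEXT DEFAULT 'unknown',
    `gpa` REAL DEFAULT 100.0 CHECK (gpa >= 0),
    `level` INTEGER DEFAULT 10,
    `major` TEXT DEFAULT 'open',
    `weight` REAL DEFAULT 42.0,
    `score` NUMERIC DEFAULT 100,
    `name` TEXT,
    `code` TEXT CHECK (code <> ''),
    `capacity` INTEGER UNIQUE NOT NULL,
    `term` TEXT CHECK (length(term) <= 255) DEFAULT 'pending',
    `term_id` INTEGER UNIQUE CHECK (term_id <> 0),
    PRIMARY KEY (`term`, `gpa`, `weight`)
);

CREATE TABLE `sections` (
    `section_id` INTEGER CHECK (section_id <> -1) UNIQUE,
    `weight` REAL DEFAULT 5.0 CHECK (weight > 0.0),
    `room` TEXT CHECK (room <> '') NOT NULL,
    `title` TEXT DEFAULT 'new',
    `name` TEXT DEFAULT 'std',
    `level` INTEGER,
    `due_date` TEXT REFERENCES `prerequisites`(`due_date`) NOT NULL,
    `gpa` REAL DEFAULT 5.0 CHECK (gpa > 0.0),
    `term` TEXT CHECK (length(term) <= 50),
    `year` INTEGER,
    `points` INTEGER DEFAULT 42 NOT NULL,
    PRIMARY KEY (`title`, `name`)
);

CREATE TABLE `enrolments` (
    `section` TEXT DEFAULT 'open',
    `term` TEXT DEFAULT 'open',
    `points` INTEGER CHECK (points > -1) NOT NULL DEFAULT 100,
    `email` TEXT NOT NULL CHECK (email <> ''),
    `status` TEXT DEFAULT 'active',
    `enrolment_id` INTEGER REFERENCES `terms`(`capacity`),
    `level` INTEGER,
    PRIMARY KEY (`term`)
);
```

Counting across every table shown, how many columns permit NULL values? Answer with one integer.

30

departments: 6 nullable (department_id, capacity, score, gpa, code, term — PK (year, credits) and explicit NOT NULL columns excluded).
prerequisites: 7 nullable (gpa, grade, score, weight, year, points, status — PK (prerequisite_id) and explicit NOT NULL columns excluded).
terms: 7 nullable (section, level, major, score, name, code, term_id — PK (term, gpa, weight) and explicit NOT NULL columns excluded).
sections: 6 nullable (section_id, weight, level, gpa, term, year — PK (title, name) and explicit NOT NULL columns excluded).
enrolments: 4 nullable (section, status, enrolment_id, level — PK (term) and explicit NOT NULL columns excluded).
Total: 6 + 7 + 7 + 6 + 4 = 30.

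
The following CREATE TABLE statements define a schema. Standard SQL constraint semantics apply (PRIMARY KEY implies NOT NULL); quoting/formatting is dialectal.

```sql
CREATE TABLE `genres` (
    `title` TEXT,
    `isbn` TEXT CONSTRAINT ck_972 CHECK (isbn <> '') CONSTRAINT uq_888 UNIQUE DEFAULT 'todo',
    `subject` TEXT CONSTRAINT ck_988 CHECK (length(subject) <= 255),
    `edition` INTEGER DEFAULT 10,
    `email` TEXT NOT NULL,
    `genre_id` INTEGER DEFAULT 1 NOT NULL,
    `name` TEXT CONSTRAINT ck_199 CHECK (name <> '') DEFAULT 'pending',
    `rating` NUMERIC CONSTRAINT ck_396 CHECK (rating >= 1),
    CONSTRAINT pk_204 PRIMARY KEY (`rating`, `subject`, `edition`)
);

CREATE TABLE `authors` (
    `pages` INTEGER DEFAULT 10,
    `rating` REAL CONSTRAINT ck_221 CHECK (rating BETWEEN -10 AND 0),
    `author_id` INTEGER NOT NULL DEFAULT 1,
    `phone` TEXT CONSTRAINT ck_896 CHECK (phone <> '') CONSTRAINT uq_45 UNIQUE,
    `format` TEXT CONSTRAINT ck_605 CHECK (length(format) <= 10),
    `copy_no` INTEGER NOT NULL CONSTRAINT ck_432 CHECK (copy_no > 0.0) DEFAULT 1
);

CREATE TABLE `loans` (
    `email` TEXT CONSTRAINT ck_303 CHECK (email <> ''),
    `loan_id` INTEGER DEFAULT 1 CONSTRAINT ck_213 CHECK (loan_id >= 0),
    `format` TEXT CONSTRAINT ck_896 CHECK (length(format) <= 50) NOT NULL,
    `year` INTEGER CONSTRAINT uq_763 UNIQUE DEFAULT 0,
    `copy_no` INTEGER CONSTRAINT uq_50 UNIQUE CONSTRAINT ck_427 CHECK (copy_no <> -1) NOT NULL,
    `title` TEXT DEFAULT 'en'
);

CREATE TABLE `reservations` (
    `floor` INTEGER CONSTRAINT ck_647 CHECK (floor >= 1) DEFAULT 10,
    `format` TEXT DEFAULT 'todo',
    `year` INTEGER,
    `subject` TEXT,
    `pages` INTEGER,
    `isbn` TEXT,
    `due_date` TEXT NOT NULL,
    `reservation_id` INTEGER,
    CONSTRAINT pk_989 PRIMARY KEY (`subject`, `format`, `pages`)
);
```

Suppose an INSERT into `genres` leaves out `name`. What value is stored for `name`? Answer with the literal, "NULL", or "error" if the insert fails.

'pending'

name has an explicit DEFAULT 'pending'.
When the column is omitted from an INSERT, that default is used.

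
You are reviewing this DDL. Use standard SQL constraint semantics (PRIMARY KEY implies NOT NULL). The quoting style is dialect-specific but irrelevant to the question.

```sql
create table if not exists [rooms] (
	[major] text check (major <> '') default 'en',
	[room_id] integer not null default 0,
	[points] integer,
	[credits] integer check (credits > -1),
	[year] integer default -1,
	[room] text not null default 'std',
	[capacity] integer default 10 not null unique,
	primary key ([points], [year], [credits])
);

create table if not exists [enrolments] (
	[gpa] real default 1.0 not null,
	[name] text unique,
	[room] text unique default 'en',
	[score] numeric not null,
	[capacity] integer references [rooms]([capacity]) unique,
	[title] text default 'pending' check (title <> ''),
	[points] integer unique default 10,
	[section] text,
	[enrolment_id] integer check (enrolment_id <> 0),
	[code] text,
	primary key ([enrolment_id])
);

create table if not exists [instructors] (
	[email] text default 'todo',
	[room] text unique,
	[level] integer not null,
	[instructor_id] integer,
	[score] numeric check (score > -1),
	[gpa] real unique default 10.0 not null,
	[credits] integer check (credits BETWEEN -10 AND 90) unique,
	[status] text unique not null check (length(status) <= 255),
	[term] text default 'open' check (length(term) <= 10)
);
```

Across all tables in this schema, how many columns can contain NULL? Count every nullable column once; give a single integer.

14

rooms: 1 nullable (major — PK (points, year, credits) and explicit NOT NULL columns excluded).
enrolments: 7 nullable (name, room, capacity, title, points, section, code — PK (enrolment_id) and explicit NOT NULL columns excluded).
instructors: 6 nullable (email, room, instructor_id, score, credits, term — PK none and explicit NOT NULL columns excluded).
Total: 1 + 7 + 6 = 14.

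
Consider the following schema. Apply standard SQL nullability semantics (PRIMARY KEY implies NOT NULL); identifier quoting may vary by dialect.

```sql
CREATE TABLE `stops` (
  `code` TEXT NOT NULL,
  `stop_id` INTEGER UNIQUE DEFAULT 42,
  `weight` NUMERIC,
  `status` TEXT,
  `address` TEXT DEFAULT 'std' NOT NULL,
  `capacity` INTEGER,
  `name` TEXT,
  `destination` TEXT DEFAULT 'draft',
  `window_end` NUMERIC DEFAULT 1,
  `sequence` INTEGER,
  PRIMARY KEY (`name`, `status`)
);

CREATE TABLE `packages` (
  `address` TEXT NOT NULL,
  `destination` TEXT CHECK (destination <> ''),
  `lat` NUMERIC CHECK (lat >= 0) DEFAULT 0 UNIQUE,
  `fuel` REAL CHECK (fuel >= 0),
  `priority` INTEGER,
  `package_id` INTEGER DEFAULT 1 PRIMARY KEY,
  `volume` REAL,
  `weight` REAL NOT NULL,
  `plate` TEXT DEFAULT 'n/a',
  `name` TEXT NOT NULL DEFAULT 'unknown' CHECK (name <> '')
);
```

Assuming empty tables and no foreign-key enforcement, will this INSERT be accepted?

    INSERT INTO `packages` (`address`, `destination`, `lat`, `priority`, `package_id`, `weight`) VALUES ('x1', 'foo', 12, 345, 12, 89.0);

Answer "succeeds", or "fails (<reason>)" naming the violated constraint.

NOT NULL columns: address is supplied; name defaults to 'unknown'; package_id is supplied; weight is supplied.
CHECK constraints: 'foo' satisfies (destination <> ''); 12 satisfies (lat >= 0).
No constraint is violated.

succeeds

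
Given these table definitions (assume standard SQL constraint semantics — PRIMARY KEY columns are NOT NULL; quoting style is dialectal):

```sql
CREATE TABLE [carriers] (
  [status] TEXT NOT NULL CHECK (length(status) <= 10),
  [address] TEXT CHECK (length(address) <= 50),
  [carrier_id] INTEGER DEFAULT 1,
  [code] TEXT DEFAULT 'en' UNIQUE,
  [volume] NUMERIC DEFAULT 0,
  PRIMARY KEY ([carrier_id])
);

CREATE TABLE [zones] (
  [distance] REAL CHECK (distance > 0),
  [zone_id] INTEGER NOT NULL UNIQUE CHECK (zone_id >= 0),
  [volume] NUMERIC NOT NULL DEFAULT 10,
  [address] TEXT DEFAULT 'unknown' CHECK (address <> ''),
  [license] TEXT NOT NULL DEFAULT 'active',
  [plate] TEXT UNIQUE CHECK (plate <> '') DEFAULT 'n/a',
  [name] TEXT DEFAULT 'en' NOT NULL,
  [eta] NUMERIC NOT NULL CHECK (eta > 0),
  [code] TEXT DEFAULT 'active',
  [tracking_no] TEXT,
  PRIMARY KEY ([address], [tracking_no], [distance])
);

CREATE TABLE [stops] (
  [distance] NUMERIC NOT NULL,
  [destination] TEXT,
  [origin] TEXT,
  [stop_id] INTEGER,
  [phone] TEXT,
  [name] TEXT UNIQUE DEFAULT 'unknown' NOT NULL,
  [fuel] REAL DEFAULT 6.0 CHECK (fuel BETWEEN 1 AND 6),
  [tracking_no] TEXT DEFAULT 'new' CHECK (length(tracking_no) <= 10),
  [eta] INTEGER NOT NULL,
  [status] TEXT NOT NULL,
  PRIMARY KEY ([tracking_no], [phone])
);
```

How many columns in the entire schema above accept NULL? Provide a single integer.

9

carriers: 3 nullable (address, code, volume — PK (carrier_id) and explicit NOT NULL columns excluded).
zones: 2 nullable (plate, code — PK (address, tracking_no, distance) and explicit NOT NULL columns excluded).
stops: 4 nullable (destination, origin, stop_id, fuel — PK (tracking_no, phone) and explicit NOT NULL columns excluded).
Total: 3 + 2 + 4 = 9.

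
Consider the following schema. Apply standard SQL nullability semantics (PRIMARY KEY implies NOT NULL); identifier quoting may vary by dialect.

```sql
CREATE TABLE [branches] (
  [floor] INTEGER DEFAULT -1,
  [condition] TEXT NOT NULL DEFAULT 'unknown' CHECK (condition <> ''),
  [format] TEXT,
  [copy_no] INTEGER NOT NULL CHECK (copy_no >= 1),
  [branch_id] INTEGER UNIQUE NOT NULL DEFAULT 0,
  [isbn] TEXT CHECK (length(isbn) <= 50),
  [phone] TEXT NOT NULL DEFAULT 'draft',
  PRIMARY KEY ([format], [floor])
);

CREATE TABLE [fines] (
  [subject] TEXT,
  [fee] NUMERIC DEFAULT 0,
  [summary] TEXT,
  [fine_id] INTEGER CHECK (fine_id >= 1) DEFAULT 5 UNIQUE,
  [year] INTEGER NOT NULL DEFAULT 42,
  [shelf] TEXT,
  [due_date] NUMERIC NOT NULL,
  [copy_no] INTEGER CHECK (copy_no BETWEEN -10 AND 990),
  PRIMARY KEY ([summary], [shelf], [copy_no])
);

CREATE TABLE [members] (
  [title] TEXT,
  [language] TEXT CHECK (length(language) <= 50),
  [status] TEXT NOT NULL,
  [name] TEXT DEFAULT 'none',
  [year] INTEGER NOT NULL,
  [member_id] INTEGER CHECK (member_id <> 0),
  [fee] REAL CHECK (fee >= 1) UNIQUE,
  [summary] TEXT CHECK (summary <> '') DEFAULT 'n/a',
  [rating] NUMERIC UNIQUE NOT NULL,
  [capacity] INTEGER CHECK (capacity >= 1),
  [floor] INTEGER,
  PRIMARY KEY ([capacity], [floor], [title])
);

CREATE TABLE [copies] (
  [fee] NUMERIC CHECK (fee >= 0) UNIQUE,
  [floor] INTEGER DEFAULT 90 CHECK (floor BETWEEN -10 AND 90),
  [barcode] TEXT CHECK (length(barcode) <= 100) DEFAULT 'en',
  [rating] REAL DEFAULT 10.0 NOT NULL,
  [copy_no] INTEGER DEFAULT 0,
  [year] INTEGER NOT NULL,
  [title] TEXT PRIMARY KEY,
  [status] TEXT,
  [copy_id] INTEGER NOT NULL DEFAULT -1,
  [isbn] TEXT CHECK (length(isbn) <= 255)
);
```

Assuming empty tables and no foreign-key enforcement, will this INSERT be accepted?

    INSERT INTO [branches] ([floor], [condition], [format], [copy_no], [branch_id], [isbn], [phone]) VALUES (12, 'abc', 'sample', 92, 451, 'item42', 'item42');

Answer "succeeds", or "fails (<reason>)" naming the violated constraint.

succeeds

NOT NULL columns: branch_id is supplied; condition is supplied; copy_no is supplied; floor is supplied; format is supplied; phone is supplied.
CHECK constraints: 'abc' satisfies (condition <> ''); 92 satisfies (copy_no >= 1); 'item42' satisfies (length(isbn) <= 50).
No constraint is violated.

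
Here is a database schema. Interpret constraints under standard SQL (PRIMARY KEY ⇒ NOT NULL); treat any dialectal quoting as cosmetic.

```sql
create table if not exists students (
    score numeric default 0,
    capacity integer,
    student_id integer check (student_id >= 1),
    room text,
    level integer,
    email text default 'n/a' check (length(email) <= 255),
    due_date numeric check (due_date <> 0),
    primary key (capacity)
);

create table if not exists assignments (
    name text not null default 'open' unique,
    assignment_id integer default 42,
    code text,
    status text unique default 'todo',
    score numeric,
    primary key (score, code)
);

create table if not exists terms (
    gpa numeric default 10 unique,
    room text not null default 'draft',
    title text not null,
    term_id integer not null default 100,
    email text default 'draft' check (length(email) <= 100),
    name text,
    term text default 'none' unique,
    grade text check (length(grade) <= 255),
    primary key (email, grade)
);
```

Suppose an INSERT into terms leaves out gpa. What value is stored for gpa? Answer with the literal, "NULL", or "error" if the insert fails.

gpa has an explicit DEFAULT 10.
When the column is omitted from an INSERT, that default is used.

10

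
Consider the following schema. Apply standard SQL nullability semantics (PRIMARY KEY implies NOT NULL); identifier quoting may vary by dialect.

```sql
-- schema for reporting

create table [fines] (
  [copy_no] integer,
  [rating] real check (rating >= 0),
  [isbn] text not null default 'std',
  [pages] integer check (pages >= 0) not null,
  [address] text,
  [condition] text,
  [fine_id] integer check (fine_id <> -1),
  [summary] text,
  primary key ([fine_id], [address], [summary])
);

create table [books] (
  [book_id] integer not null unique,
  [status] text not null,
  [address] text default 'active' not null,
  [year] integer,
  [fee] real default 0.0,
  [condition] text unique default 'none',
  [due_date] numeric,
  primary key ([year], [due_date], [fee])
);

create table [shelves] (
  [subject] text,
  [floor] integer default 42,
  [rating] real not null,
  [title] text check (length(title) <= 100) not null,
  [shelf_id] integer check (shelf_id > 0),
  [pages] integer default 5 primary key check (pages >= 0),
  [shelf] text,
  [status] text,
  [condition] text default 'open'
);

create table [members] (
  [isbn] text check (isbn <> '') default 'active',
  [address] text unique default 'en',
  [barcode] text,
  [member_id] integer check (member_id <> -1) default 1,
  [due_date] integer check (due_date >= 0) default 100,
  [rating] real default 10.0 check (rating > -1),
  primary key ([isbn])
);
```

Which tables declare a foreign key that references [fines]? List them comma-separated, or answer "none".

none

No REFERENCES clause anywhere in the schema names fines.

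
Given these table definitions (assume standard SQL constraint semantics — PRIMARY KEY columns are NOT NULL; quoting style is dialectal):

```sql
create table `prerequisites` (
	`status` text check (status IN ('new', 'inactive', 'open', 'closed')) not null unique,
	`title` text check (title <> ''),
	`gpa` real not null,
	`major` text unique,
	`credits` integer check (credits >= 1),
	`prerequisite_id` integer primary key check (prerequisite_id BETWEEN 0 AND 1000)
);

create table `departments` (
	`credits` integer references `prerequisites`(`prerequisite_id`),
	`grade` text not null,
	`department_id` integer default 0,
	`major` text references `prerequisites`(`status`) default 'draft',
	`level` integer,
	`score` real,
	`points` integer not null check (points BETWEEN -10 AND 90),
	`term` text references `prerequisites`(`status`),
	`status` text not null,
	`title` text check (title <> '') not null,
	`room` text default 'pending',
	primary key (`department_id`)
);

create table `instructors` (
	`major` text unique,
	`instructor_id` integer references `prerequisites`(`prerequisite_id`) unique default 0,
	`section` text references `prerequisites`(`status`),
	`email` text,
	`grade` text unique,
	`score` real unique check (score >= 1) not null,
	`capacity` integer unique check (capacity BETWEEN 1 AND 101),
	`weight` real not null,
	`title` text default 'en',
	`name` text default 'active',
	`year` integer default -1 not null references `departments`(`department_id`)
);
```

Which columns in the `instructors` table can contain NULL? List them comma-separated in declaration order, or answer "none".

major, instructor_id, section, email, grade, capacity, title, name

- major: UNIQUE does not imply NOT NULL → nullable.
- instructor_id: a foreign key column may be NULL unless separately constrained → nullable.
- section: a foreign key column may be NULL unless separately constrained → nullable.
- email: no NOT NULL constraint applies → nullable.
- grade: UNIQUE does not imply NOT NULL → nullable.
- score: declared NOT NULL → not nullable.
- capacity: CHECK does not forbid NULL (a CHECK constraint passes when its expression is NULL) → nullable.
- weight: declared NOT NULL → not nullable.
- title: DEFAULT only fills an omitted column; an explicit NULL is still allowed → nullable.
- name: DEFAULT only fills an omitted column; an explicit NULL is still allowed → nullable.
- year: declared NOT NULL → not nullable.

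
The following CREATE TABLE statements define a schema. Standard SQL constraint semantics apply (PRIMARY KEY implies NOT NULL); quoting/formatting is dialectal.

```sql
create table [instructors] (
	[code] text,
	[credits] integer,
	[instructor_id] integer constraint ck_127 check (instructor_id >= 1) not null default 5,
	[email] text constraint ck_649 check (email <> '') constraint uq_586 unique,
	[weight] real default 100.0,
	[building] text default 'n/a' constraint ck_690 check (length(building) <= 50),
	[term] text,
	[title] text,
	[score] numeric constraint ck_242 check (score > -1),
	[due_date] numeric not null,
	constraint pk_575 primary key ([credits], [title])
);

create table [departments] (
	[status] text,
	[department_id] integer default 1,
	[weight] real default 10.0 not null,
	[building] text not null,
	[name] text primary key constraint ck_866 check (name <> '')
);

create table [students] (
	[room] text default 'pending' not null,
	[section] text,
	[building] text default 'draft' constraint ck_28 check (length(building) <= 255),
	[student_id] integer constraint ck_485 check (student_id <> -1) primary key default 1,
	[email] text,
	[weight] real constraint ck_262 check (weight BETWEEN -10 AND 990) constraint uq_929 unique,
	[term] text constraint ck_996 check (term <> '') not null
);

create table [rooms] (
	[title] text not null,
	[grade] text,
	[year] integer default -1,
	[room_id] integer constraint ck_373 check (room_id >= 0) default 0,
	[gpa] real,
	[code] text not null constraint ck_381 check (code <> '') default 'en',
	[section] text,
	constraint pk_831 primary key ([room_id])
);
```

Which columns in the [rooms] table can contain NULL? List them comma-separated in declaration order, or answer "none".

- title: declared NOT NULL → not nullable.
- grade: no NOT NULL constraint applies → nullable.
- year: DEFAULT only fills an omitted column; an explicit NULL is still allowed → nullable.
- room_id: part of the PRIMARY KEY, which implies NOT NULL → not nullable.
- gpa: no NOT NULL constraint applies → nullable.
- code: declared NOT NULL → not nullable.
- section: no NOT NULL constraint applies → nullable.

grade, year, gpa, section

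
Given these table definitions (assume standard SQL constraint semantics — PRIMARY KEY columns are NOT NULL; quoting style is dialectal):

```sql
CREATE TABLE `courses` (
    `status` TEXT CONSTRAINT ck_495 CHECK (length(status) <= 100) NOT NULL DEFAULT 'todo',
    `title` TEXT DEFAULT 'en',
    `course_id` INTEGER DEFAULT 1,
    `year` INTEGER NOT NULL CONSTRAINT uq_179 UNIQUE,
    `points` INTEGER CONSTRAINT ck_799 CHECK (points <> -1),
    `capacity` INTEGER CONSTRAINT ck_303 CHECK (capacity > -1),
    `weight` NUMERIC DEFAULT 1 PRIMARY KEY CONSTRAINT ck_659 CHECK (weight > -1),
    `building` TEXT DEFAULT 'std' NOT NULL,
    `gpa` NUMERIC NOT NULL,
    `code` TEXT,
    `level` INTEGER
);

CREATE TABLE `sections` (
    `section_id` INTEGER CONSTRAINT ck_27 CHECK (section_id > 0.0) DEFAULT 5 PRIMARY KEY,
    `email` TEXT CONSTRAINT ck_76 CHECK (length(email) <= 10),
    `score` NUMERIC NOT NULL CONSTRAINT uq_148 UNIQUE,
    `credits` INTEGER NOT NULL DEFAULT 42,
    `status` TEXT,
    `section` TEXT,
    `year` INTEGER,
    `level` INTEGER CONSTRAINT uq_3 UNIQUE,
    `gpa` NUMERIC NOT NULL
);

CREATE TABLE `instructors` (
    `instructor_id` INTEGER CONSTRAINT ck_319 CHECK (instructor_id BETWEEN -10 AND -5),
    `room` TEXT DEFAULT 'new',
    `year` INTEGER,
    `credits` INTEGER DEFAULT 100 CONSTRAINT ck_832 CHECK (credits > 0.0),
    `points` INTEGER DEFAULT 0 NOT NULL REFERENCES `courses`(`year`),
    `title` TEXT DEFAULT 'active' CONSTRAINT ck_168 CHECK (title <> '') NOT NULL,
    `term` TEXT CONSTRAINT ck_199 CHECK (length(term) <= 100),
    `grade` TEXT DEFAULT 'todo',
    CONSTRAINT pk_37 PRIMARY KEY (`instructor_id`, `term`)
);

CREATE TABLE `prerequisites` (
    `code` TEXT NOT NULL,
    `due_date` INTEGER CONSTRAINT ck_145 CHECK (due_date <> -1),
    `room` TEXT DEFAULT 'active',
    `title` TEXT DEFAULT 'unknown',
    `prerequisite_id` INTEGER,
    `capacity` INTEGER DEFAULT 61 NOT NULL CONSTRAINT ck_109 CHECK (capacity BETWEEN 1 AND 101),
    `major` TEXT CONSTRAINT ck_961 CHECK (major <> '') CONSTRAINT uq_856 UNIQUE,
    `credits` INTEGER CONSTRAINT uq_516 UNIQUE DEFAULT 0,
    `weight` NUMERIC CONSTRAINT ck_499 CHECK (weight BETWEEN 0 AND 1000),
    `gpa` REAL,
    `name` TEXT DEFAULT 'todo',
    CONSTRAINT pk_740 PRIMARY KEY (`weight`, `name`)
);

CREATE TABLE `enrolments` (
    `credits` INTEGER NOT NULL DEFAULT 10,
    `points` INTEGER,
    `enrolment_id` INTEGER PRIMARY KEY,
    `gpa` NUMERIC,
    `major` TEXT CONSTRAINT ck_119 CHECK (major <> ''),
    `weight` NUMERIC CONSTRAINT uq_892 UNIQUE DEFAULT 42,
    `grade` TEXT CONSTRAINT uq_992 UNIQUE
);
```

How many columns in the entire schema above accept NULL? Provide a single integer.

27

courses: 6 nullable (title, course_id, points, capacity, code, level — PK (weight) and explicit NOT NULL columns excluded).
sections: 5 nullable (email, status, section, year, level — PK (section_id) and explicit NOT NULL columns excluded).
instructors: 4 nullable (room, year, credits, grade — PK (instructor_id, term) and explicit NOT NULL columns excluded).
prerequisites: 7 nullable (due_date, room, title, prerequisite_id, major, credits, gpa — PK (weight, name) and explicit NOT NULL columns excluded).
enrolments: 5 nullable (points, gpa, major, weight, grade — PK (enrolment_id) and explicit NOT NULL columns excluded).
Total: 6 + 5 + 4 + 7 + 5 = 27.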